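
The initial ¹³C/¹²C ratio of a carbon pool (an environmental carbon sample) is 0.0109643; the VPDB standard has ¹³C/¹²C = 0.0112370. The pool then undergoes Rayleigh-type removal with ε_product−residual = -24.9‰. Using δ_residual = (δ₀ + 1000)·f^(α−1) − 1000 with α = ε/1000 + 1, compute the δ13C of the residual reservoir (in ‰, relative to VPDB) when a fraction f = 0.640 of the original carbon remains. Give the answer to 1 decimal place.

δ₀ = (0.0109643/0.0112370 − 1)×1000 = (0.975732 − 1)×1000 = -24.268‰
α − 1 = ε/1000 = -0.0249
f^(α−1) = 0.640^(-0.0249) = 1.011175
δ_res = (-24.268 + 1000) × 1.011175 − 1000 = 986.635 − 1000 = -13.36‰

-13.4‰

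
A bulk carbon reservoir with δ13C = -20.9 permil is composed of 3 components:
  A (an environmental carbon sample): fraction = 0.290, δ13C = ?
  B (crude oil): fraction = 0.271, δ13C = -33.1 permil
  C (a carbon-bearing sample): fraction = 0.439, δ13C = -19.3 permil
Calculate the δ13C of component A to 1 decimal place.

Isotope mass balance: δ_bulk = Σ fᵢ·δᵢ.
-20.9 = 0.290×δ_A + 0.271×(-33.1) + 0.439×(-19.3)
0.290·δ_A = -20.9 − (-17.443) = -3.457
δ_A = -3.457 / 0.290 = -11.92 permil

-11.9 permil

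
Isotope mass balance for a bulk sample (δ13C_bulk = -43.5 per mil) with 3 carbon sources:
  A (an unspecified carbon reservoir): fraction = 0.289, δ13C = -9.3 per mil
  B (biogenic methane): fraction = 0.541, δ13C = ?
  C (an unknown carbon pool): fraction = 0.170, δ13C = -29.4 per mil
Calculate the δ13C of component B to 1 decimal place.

-66.2 per mil

Isotope mass balance: δ_bulk = Σ fᵢ·δᵢ.
-43.5 = 0.289×(-9.3) + 0.541×δ_B + 0.170×(-29.4)
0.541·δ_B = -43.5 − (-7.686) = -35.814
δ_B = -35.814 / 0.541 = -66.20 per mil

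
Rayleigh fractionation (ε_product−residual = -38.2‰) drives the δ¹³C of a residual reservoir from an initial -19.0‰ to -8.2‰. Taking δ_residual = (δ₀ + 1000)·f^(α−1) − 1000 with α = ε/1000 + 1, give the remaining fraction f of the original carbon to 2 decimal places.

0.75

α − 1 = ε/1000 = -0.0382
(δ_res + 1000)/(δ₀ + 1000) = (-8.2 + 1000)/(-19.0 + 1000) = 991.8/981.0 = 1.011009
f = 1.011009^(1/-0.0382) = exp(ln(1.011009)/-0.0382) = exp(0.01095/-0.0382)
f = exp(-0.2866) = 0.7508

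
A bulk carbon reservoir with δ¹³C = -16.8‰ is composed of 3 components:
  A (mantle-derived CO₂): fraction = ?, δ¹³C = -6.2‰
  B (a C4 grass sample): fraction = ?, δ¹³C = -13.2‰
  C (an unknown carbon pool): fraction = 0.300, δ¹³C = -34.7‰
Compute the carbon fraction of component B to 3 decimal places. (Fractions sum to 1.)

0.293

Let f_B and f_A be the unknown fractions; fractions sum to 1 so f_B + f_A = 0.700.
Mass balance: Σ fᵢ·δᵢ = δ_bulk ⇒ f_B·(-13.2) + f_A·(-6.2) = -16.8 − (-10.410) = -6.390
Substitute f_A = 0.700 − f_B:
f_B·(-13.2 − -6.2) = -6.390 − 0.700×(-6.2) = -2.050
f_B = -2.050 / -7.0 = 0.2929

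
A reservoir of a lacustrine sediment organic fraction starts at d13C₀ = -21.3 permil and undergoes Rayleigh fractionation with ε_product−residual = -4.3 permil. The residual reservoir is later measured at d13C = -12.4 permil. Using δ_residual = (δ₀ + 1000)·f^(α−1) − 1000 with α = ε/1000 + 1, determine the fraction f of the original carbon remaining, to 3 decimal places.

α − 1 = ε/1000 = -0.0043
(δ_res + 1000)/(δ₀ + 1000) = (-12.4 + 1000)/(-21.3 + 1000) = 987.6/978.7 = 1.009094
f = 1.009094^(1/-0.0043) = exp(ln(1.009094)/-0.0043) = exp(0.00905/-0.0043)
f = exp(-2.1053) = 0.1218

0.122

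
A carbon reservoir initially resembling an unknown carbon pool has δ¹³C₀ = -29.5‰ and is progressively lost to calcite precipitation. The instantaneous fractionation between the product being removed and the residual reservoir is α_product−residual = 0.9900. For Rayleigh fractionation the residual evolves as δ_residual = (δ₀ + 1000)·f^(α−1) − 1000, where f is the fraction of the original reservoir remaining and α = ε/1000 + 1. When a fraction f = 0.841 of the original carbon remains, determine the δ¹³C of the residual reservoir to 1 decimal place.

Rayleigh residual: δ_res = (δ₀ + 1000)·f^(α−1) − 1000
α − 1 = -0.01000
f^(α−1) = 0.841^(-0.01000) = 1.001733
δ_res = (-29.5 + 1000) × 1.001733 − 1000 = 972.182 − 1000 = -27.82‰

-27.8‰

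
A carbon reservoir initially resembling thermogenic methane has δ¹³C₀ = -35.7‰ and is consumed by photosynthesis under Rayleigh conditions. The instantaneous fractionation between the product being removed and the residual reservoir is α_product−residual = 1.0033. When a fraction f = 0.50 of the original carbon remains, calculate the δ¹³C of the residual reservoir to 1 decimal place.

Rayleigh residual: δ_res = (δ₀ + 1000)·f^(α−1) − 1000
α − 1 = 0.00330
f^(α−1) = 0.50^(0.00330) = 0.997715
δ_res = (-35.7 + 1000) × 0.997715 − 1000 = 962.097 − 1000 = -37.90‰

-37.9‰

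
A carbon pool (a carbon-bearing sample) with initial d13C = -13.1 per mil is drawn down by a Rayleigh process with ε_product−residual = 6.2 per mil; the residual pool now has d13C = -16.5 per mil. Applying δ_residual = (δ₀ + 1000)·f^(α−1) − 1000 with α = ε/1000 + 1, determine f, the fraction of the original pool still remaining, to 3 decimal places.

0.573

α − 1 = ε/1000 = 0.0062
(δ_res + 1000)/(δ₀ + 1000) = (-16.5 + 1000)/(-13.1 + 1000) = 983.5/986.9 = 0.996555
f = 0.996555^(1/0.0062) = exp(ln(0.996555)/0.0062) = exp(-0.00345/0.0062)
f = exp(-0.5566) = 0.5731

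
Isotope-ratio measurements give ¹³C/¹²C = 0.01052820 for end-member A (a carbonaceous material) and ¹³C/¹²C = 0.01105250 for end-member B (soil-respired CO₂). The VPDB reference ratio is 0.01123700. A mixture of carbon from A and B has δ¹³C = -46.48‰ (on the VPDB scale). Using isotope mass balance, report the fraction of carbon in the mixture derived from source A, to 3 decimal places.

0.644

δ_A = (0.01052820/0.01123700 − 1)×1000 = (0.936923 − 1)×1000 = -63.077‰
δ_B = (0.01105250/0.01123700 − 1)×1000 = (0.983581 − 1)×1000 = -16.419‰
f_A = (δ_mix − δ_B)/(δ_A − δ_B) = (-46.48 − (-16.419))/(-63.077 − (-16.419))
f_A = -30.061 / -46.658 = 0.6443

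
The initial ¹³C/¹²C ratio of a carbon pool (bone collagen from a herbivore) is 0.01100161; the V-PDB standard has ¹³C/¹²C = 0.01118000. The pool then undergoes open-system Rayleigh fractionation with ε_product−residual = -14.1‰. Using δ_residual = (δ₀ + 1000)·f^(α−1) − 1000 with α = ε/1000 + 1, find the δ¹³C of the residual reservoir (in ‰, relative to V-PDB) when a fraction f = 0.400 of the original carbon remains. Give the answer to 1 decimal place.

δ₀ = (0.01100161/0.01118000 − 1)×1000 = (0.984044 − 1)×1000 = -15.956‰
α − 1 = ε/1000 = -0.0141
f^(α−1) = 0.400^(-0.0141) = 1.013004
δ_res = (-15.956 + 1000) × 1.013004 − 1000 = 996.840 − 1000 = -3.16‰

-3.2‰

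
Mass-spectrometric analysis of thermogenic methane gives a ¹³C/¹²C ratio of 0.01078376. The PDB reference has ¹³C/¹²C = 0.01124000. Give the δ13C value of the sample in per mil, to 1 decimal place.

-40.6 per mil

δ13C = (R_sample / R_standard − 1) × 1000
R_sample / R_standard = 0.01078376 / 0.01124000 = 0.959409
δ13C = (0.959409 − 1) × 1000 = -40.59 per mil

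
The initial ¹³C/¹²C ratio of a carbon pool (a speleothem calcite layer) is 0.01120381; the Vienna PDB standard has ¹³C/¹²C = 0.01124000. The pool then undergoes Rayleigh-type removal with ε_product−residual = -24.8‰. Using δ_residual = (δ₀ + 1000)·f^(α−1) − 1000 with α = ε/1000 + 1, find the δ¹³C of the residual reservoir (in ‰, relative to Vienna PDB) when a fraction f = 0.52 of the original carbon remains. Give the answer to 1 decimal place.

δ₀ = (0.01120381/0.01124000 − 1)×1000 = (0.996780 − 1)×1000 = -3.220‰
α − 1 = ε/1000 = -0.0248
f^(α−1) = 0.52^(-0.0248) = 1.016350
δ_res = (-3.220 + 1000) × 1.016350 − 1000 = 1013.077 − 1000 = 13.08‰

13.1‰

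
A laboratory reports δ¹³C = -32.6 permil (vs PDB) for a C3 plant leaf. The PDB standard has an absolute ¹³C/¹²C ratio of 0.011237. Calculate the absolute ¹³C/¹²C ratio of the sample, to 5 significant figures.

R_sample = R_standard × (δ¹³C/1000 + 1)
R_sample = 0.011237 × (-32.6/1000 + 1) = 0.011237 × 0.967400
R_sample = 0.0108707

0.010871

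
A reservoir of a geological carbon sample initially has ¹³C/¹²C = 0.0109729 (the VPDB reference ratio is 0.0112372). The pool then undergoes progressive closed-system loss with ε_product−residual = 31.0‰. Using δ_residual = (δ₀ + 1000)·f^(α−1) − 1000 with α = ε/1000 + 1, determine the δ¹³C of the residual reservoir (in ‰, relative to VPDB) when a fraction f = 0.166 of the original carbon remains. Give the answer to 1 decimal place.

δ₀ = (0.0109729/0.0112372 − 1)×1000 = (0.976480 − 1)×1000 = -23.520‰
α − 1 = ε/1000 = 0.0310
f^(α−1) = 0.166^(0.0310) = 0.945852
δ_res = (-23.520 + 1000) × 0.945852 − 1000 = 923.606 − 1000 = -76.39‰

-76.4‰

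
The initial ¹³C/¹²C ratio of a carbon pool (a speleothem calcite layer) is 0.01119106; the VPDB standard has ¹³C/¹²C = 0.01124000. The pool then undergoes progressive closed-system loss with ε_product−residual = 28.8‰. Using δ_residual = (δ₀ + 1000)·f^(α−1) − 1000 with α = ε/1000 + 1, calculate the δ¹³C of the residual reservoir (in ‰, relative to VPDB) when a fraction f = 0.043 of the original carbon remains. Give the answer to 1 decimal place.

-90.6‰

δ₀ = (0.01119106/0.01124000 − 1)×1000 = (0.995646 − 1)×1000 = -4.354‰
α − 1 = ε/1000 = 0.0288
f^(α−1) = 0.043^(0.0288) = 0.913364
δ_res = (-4.354 + 1000) × 0.913364 − 1000 = 909.387 − 1000 = -90.61‰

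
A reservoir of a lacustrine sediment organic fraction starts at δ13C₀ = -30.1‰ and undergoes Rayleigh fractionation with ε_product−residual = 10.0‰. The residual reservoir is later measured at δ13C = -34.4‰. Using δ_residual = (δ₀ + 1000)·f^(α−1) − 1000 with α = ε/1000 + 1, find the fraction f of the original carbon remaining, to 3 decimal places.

α − 1 = ε/1000 = 0.0100
(δ_res + 1000)/(δ₀ + 1000) = (-34.4 + 1000)/(-30.1 + 1000) = 965.6/969.9 = 0.995567
f = 0.995567^(1/0.0100) = exp(ln(0.995567)/0.0100) = exp(-0.00444/0.0100)
f = exp(-0.4443) = 0.6413

0.641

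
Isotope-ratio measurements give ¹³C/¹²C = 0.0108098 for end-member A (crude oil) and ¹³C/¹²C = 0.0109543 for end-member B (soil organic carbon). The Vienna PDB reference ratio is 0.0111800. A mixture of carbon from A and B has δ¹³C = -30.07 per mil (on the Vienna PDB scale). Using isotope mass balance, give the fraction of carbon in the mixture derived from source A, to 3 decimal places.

0.765

δ_A = (0.0108098/0.0111800 − 1)×1000 = (0.966887 − 1)×1000 = -33.113 per mil
δ_B = (0.0109543/0.0111800 − 1)×1000 = (0.979812 − 1)×1000 = -20.188 per mil
f_A = (δ_mix − δ_B)/(δ_A − δ_B) = (-30.07 − (-20.188))/(-33.113 − (-20.188))
f_A = -9.882 / -12.925 = 0.7646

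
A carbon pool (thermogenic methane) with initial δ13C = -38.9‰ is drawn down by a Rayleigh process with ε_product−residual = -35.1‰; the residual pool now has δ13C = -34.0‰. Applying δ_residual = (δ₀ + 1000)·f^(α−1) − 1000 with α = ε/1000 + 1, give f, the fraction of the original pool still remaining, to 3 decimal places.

0.865

α − 1 = ε/1000 = -0.0351
(δ_res + 1000)/(δ₀ + 1000) = (-34.0 + 1000)/(-38.9 + 1000) = 966.0/961.1 = 1.005098
f = 1.005098^(1/-0.0351) = exp(ln(1.005098)/-0.0351) = exp(0.00509/-0.0351)
f = exp(-0.1449) = 0.8651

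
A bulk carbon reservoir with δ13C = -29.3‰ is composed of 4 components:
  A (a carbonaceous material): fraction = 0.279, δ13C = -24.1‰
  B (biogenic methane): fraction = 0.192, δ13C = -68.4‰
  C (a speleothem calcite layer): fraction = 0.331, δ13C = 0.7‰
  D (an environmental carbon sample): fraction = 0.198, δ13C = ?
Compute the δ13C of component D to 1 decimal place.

Isotope mass balance: δ_bulk = Σ fᵢ·δᵢ.
-29.3 = 0.279×(-24.1) + 0.192×(-68.4) + 0.331×(0.7) + 0.198×δ_D
0.198·δ_D = -29.3 − (-19.625) = -9.675
δ_D = -9.675 / 0.198 = -48.86‰

-48.9‰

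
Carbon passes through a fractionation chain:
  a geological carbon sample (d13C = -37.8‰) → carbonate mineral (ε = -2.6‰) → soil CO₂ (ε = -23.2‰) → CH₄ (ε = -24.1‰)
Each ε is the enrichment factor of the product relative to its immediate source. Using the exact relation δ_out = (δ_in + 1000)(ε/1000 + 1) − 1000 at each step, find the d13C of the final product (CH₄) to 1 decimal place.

-85.2‰

step 1: δ = (-37.80 + 1000)·(-2.6/1000 + 1) − 1000 = -40.30‰
step 2: δ = (-40.30 + 1000)·(-23.2/1000 + 1) − 1000 = -62.57‰
step 3: δ = (-62.57 + 1000)·(-24.1/1000 + 1) − 1000 = -85.16‰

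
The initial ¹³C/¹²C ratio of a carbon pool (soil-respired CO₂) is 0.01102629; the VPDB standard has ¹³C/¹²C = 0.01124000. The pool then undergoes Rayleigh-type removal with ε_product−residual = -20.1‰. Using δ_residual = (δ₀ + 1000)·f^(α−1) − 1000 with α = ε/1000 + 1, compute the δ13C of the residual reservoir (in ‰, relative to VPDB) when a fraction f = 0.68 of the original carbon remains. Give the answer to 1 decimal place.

δ₀ = (0.01102629/0.01124000 − 1)×1000 = (0.980987 − 1)×1000 = -19.013‰
α − 1 = ε/1000 = -0.0201
f^(α−1) = 0.68^(-0.0201) = 1.007782
δ_res = (-19.013 + 1000) × 1.007782 − 1000 = 988.621 − 1000 = -11.38‰

-11.4‰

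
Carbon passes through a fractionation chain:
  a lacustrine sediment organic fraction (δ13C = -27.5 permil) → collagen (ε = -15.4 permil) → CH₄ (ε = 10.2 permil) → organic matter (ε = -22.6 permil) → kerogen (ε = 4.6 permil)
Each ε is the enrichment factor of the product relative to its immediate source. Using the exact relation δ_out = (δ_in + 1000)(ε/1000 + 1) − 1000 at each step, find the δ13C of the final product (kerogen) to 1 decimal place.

step 1: δ = (-27.50 + 1000)·(-15.4/1000 + 1) − 1000 = -42.48 permil
step 2: δ = (-42.48 + 1000)·(10.2/1000 + 1) − 1000 = -32.71 permil
step 3: δ = (-32.71 + 1000)·(-22.6/1000 + 1) − 1000 = -54.57 permil
step 4: δ = (-54.57 + 1000)·(4.6/1000 + 1) − 1000 = -50.22 permil

-50.2 permil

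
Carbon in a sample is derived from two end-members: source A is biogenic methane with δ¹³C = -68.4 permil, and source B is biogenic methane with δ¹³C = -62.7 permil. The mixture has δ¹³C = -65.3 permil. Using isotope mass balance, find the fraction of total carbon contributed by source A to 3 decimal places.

0.456

δ_mix = f_A·δ_A + (1 − f_A)·δ_B  ⇒  f_A = (δ_mix − δ_B)/(δ_A − δ_B)
f_A = (-65.3 − (-62.7)) / (-68.4 − (-62.7))
f_A = -2.6 / -5.7 = 0.4561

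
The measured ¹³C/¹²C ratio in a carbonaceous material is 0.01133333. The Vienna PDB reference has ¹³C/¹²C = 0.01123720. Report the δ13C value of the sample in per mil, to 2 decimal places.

δ13C = (R_sample / R_standard − 1) × 1000
R_sample / R_standard = 0.01133333 / 0.01123720 = 1.008555
δ13C = (1.008555 − 1) × 1000 = 8.555 per mil

8.55 per mil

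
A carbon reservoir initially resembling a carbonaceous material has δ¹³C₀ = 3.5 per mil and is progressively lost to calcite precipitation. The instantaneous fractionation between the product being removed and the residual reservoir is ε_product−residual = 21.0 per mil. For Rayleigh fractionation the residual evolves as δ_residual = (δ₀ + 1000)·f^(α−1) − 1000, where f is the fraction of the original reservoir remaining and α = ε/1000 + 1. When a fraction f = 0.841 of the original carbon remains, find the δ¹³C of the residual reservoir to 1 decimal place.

-0.1 per mil

Rayleigh residual: δ_res = (δ₀ + 1000)·f^(α−1) − 1000
α = ε/1000 + 1 = 1.02100, so α − 1 = 0.02100
f^(α−1) = 0.841^(0.02100) = 0.996370
δ_res = (3.5 + 1000) × 0.996370 − 1000 = 999.857 − 1000 = -0.14 per mil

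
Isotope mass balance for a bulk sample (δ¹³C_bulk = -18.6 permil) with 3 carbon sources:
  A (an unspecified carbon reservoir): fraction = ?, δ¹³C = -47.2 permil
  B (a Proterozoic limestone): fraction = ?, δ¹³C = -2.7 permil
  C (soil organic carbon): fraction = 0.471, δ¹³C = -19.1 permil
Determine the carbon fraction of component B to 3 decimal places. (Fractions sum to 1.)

0.345

Let f_B and f_A be the unknown fractions; fractions sum to 1 so f_B + f_A = 0.529.
Mass balance: Σ fᵢ·δᵢ = δ_bulk ⇒ f_B·(-2.7) + f_A·(-47.2) = -18.6 − (-8.996) = -9.604
Substitute f_A = 0.529 − f_B:
f_B·(-2.7 − -47.2) = -9.604 − 0.529×(-47.2) = 15.365
f_B = 15.365 / 44.5 = 0.3453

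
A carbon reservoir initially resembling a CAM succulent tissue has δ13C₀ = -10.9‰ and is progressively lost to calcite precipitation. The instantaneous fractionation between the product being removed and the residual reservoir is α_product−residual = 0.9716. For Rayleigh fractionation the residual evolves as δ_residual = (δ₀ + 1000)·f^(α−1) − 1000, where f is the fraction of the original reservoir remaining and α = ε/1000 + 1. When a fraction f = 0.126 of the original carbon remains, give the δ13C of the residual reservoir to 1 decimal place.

49.0‰

Rayleigh residual: δ_res = (δ₀ + 1000)·f^(α−1) − 1000
α − 1 = -0.02840
f^(α−1) = 0.126^(-0.02840) = 1.060595
δ_res = (-10.9 + 1000) × 1.060595 − 1000 = 1049.034 − 1000 = 49.03‰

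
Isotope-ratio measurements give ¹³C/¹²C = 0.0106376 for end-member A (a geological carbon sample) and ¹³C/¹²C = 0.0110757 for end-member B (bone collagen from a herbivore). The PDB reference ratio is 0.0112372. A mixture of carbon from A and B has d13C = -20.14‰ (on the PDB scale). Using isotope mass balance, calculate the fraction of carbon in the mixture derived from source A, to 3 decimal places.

δ_A = (0.0106376/0.0112372 − 1)×1000 = (0.946642 − 1)×1000 = -53.358‰
δ_B = (0.0110757/0.0112372 − 1)×1000 = (0.985628 − 1)×1000 = -14.372‰
f_A = (δ_mix − δ_B)/(δ_A − δ_B) = (-20.14 − (-14.372))/(-53.358 − (-14.372))
f_A = -5.768 / -38.987 = 0.1480

0.148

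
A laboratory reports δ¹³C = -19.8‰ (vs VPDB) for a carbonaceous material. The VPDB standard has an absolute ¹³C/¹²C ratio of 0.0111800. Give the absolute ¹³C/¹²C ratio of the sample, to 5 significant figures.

R_sample = R_standard × (δ¹³C/1000 + 1)
R_sample = 0.0111800 × (-19.8/1000 + 1) = 0.0111800 × 0.980200
R_sample = 0.0109586

0.010959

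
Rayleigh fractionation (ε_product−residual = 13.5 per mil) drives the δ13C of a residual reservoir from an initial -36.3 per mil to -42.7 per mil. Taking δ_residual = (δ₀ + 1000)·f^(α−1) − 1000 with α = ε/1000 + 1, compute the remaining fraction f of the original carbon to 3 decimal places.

0.610

α − 1 = ε/1000 = 0.0135
(δ_res + 1000)/(δ₀ + 1000) = (-42.7 + 1000)/(-36.3 + 1000) = 957.3/963.7 = 0.993359
f = 0.993359^(1/0.0135) = exp(ln(0.993359)/0.0135) = exp(-0.00666/0.0135)
f = exp(-0.4936) = 0.6104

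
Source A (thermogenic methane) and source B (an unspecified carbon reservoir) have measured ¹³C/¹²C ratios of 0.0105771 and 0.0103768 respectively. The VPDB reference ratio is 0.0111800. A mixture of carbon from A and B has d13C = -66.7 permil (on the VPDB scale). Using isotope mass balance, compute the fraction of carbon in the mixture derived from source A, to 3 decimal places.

0.287

δ_A = (0.0105771/0.0111800 − 1)×1000 = (0.946073 − 1)×1000 = -53.927 permil
δ_B = (0.0103768/0.0111800 − 1)×1000 = (0.928157 − 1)×1000 = -71.843 permil
f_A = (δ_mix − δ_B)/(δ_A − δ_B) = (-66.7 − (-71.843))/(-53.927 − (-71.843))
f_A = 5.143 / 17.916 = 0.2870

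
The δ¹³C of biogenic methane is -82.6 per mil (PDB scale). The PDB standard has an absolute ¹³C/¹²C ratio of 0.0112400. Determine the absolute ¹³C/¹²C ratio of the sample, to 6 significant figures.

R_sample = R_standard × (δ¹³C/1000 + 1)
R_sample = 0.0112400 × (-82.6/1000 + 1) = 0.0112400 × 0.917400
R_sample = 0.0103116

0.0103116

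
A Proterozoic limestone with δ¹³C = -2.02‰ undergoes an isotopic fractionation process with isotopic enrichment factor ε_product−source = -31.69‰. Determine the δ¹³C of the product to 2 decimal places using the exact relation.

To first order, δ_product ≈ δ_source + ε = -33.71‰.
Exactly, δ_product = (δ_source + 1000)·(ε/1000 + 1) − 1000.
δ_product = (-2.02 + 1000) × (-31.69/1000 + 1) − 1000
δ_product = -33.646‰

-33.65‰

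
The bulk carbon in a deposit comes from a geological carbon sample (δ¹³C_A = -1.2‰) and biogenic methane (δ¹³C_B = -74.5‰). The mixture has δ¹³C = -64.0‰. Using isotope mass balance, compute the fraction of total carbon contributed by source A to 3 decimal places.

δ_mix = f_A·δ_A + (1 − f_A)·δ_B  ⇒  f_A = (δ_mix − δ_B)/(δ_A − δ_B)
f_A = (-64.0 − (-74.5)) / (-1.2 − (-74.5))
f_A = 10.5 / 73.3 = 0.1432

0.143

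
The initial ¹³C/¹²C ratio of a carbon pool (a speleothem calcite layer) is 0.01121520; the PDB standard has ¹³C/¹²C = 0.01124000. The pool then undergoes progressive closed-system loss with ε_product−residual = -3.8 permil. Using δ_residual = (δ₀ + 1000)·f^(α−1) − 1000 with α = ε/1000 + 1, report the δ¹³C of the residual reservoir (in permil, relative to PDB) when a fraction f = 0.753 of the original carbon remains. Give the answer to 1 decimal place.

-1.1 permil

δ₀ = (0.01121520/0.01124000 − 1)×1000 = (0.997794 − 1)×1000 = -2.206 permil
α − 1 = ε/1000 = -0.0038
f^(α−1) = 0.753^(-0.0038) = 1.001079
δ_res = (-2.206 + 1000) × 1.001079 − 1000 = 998.870 − 1000 = -1.13 permil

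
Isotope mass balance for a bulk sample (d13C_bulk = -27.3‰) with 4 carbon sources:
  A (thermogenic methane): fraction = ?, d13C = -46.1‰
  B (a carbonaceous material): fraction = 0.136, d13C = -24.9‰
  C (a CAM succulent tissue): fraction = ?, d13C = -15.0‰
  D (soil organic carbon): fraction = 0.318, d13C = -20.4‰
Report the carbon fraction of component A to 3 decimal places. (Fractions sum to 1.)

0.297

Let f_A and f_C be the unknown fractions; fractions sum to 1 so f_A + f_C = 0.546.
Mass balance: Σ fᵢ·δᵢ = δ_bulk ⇒ f_A·(-46.1) + f_C·(-15.0) = -27.3 − (-9.874) = -17.426
Substitute f_C = 0.546 − f_A:
f_A·(-46.1 − -15.0) = -17.426 − 0.546×(-15.0) = -9.236
f_A = -9.236 / -31.1 = 0.2970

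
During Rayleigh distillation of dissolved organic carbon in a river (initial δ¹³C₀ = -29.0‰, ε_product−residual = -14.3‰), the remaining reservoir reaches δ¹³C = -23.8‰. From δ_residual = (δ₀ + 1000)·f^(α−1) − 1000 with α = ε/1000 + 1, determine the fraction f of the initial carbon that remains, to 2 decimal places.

0.69

α − 1 = ε/1000 = -0.0143
(δ_res + 1000)/(δ₀ + 1000) = (-23.8 + 1000)/(-29.0 + 1000) = 976.2/971.0 = 1.005355
f = 1.005355^(1/-0.0143) = exp(ln(1.005355)/-0.0143) = exp(0.00534/-0.0143)
f = exp(-0.3735) = 0.6883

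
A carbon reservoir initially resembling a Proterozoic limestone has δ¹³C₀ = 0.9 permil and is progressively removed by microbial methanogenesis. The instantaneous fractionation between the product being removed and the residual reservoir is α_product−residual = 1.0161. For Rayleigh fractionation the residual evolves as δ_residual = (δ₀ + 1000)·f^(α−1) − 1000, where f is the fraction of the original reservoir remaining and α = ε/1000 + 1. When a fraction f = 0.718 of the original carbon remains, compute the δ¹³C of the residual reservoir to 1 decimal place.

Rayleigh residual: δ_res = (δ₀ + 1000)·f^(α−1) − 1000
α − 1 = 0.01610
f^(α−1) = 0.718^(0.01610) = 0.994680
δ_res = (0.9 + 1000) × 0.994680 − 1000 = 995.576 − 1000 = -4.42 permil

-4.4 permil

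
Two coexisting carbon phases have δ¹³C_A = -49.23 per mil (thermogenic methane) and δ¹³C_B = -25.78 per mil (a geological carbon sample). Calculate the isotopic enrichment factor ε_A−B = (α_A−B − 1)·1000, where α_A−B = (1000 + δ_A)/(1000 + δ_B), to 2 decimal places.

-24.07 per mil

α_A−B = (1000 + -49.23) / (1000 + -25.78) = 950.77 / 974.22 = 0.975929
ε_A−B = (0.975929 − 1) × 1000 = -24.071 per mil
(The approximation ε ≈ δ_A − δ_B would give -23.45 per mil.)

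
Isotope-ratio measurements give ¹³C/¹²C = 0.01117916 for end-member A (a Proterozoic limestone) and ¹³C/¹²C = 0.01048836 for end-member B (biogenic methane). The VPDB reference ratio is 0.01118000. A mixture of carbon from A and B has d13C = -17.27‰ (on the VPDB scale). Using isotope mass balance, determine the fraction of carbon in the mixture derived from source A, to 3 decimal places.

0.722

δ_A = (0.01117916/0.01118000 − 1)×1000 = (0.999925 − 1)×1000 = -0.075‰
δ_B = (0.01048836/0.01118000 − 1)×1000 = (0.938136 − 1)×1000 = -61.864‰
f_A = (δ_mix − δ_B)/(δ_A − δ_B) = (-17.27 − (-61.864))/(-0.075 − (-61.864))
f_A = 44.594 / 61.789 = 0.7217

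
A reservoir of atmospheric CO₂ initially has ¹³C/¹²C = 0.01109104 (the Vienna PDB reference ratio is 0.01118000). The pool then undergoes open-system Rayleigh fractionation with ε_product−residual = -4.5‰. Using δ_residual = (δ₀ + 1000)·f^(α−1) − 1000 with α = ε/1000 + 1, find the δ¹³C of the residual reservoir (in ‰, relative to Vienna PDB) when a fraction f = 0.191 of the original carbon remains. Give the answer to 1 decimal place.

δ₀ = (0.01109104/0.01118000 − 1)×1000 = (0.992043 − 1)×1000 = -7.957‰
α − 1 = ε/1000 = -0.0045
f^(α−1) = 0.191^(-0.0045) = 1.007477
δ_res = (-7.957 + 1000) × 1.007477 − 1000 = 999.461 − 1000 = -0.54‰

-0.5‰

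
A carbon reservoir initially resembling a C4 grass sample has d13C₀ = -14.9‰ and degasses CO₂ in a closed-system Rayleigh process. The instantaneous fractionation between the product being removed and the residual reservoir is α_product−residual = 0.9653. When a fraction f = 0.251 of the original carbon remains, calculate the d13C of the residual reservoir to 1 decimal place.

33.5‰

Rayleigh residual: δ_res = (δ₀ + 1000)·f^(α−1) − 1000
α − 1 = -0.03470
f^(α−1) = 0.251^(-0.03470) = 1.049135
δ_res = (-14.9 + 1000) × 1.049135 − 1000 = 1033.503 − 1000 = 33.50‰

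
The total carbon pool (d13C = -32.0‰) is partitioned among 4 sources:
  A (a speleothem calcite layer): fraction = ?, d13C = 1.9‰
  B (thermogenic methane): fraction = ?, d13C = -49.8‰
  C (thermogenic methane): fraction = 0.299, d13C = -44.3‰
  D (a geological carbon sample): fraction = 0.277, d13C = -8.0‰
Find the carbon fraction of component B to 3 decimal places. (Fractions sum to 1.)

Let f_B and f_A be the unknown fractions; fractions sum to 1 so f_B + f_A = 0.424.
Mass balance: Σ fᵢ·δᵢ = δ_bulk ⇒ f_B·(-49.8) + f_A·(1.9) = -32.0 − (-15.462) = -16.538
Substitute f_A = 0.424 − f_B:
f_B·(-49.8 − 1.9) = -16.538 − 0.424×(1.9) = -17.344
f_B = -17.344 / -51.7 = 0.3355

0.335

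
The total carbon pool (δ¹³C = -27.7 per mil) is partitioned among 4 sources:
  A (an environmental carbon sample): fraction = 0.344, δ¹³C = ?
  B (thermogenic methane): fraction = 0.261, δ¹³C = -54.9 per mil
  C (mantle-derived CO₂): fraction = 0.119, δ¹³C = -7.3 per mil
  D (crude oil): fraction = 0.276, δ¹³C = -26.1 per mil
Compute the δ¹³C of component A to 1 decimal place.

-15.4 per mil

Isotope mass balance: δ_bulk = Σ fᵢ·δᵢ.
-27.7 = 0.344×δ_A + 0.261×(-54.9) + 0.119×(-7.3) + 0.276×(-26.1)
0.344·δ_A = -27.7 − (-22.401) = -5.299
δ_A = -5.299 / 0.344 = -15.40 per mil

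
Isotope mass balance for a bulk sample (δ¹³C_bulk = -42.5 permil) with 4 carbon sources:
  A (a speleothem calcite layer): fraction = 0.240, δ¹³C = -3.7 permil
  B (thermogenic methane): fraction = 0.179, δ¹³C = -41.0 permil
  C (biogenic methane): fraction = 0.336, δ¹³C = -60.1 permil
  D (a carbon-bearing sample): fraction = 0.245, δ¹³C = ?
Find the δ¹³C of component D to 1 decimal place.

Isotope mass balance: δ_bulk = Σ fᵢ·δᵢ.
-42.5 = 0.240×(-3.7) + 0.179×(-41.0) + 0.336×(-60.1) + 0.245×δ_D
0.245·δ_D = -42.5 − (-28.421) = -14.079
δ_D = -14.079 / 0.245 = -57.47 permil

-57.5 permil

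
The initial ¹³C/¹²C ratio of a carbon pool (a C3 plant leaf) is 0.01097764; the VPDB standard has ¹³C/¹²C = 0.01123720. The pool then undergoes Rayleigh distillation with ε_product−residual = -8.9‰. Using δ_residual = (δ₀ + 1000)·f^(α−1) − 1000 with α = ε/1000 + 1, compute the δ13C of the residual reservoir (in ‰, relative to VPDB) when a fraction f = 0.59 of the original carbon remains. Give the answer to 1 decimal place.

δ₀ = (0.01097764/0.01123720 − 1)×1000 = (0.976902 − 1)×1000 = -23.098‰
α − 1 = ε/1000 = -0.0089
f^(α−1) = 0.59^(-0.0089) = 1.004707
δ_res = (-23.098 + 1000) × 1.004707 − 1000 = 981.500 − 1000 = -18.50‰

-18.5‰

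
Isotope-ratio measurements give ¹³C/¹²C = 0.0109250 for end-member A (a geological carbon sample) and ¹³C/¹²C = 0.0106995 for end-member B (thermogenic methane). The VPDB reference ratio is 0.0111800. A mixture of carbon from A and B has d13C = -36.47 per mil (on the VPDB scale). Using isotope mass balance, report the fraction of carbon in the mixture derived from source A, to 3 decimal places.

0.323

δ_A = (0.0109250/0.0111800 − 1)×1000 = (0.977191 − 1)×1000 = -22.809 per mil
δ_B = (0.0106995/0.0111800 − 1)×1000 = (0.957021 − 1)×1000 = -42.979 per mil
f_A = (δ_mix − δ_B)/(δ_A − δ_B) = (-36.47 − (-42.979))/(-22.809 − (-42.979))
f_A = 6.509 / 20.170 = 0.3227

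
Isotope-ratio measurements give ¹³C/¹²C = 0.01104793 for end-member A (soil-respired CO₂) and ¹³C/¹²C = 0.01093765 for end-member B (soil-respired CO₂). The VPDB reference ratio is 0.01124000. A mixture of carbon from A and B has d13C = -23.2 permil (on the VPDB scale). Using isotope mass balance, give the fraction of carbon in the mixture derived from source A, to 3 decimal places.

0.377

δ_A = (0.01104793/0.01124000 − 1)×1000 = (0.982912 − 1)×1000 = -17.088 permil
δ_B = (0.01093765/0.01124000 − 1)×1000 = (0.973101 − 1)×1000 = -26.899 permil
f_A = (δ_mix − δ_B)/(δ_A − δ_B) = (-23.2 − (-26.899))/(-17.088 − (-26.899))
f_A = 3.699 / 9.811 = 0.3771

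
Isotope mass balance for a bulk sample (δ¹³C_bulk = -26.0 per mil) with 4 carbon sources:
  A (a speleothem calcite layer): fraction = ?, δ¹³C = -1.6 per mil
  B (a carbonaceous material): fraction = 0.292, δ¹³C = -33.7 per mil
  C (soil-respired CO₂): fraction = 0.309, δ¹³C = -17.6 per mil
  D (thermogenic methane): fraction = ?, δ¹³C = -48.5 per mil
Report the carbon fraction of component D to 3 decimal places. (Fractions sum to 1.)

Let f_D and f_A be the unknown fractions; fractions sum to 1 so f_D + f_A = 0.399.
Mass balance: Σ fᵢ·δᵢ = δ_bulk ⇒ f_D·(-48.5) + f_A·(-1.6) = -26.0 − (-15.279) = -10.721
Substitute f_A = 0.399 − f_D:
f_D·(-48.5 − -1.6) = -10.721 − 0.399×(-1.6) = -10.083
f_D = -10.083 / -46.9 = 0.2150

0.215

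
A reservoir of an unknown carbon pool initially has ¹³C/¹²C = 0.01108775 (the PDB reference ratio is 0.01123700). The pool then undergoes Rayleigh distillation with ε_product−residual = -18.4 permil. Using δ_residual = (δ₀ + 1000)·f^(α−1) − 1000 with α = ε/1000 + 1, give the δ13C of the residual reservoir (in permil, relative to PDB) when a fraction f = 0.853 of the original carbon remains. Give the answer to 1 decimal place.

δ₀ = (0.01108775/0.01123700 − 1)×1000 = (0.986718 − 1)×1000 = -13.282 permil
α − 1 = ε/1000 = -0.0184
f^(α−1) = 0.853^(-0.0184) = 1.002930
δ_res = (-13.282 + 1000) × 1.002930 − 1000 = 989.609 − 1000 = -10.39 permil

-10.4 permil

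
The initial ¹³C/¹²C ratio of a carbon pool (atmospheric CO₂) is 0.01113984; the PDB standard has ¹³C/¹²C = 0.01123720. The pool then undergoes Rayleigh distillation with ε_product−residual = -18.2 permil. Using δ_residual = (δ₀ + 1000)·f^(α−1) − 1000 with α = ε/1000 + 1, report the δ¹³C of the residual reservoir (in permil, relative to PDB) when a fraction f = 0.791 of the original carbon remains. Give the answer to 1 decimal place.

-4.4 permil

δ₀ = (0.01113984/0.01123720 − 1)×1000 = (0.991336 − 1)×1000 = -8.664 permil
α − 1 = ε/1000 = -0.0182
f^(α−1) = 0.791^(-0.0182) = 1.004276
δ_res = (-8.664 + 1000) × 1.004276 − 1000 = 995.575 − 1000 = -4.42 permil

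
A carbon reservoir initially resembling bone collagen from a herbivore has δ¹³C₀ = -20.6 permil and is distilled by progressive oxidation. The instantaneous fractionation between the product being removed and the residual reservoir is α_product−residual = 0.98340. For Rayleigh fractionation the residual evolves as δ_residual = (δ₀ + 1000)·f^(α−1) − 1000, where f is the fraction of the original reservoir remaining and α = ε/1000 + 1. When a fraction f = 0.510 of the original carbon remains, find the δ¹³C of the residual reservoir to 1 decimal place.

Rayleigh residual: δ_res = (δ₀ + 1000)·f^(α−1) − 1000
α − 1 = -0.01660
f^(α−1) = 0.510^(-0.01660) = 1.011240
δ_res = (-20.6 + 1000) × 1.011240 − 1000 = 990.409 − 1000 = -9.59 permil

-9.6 permil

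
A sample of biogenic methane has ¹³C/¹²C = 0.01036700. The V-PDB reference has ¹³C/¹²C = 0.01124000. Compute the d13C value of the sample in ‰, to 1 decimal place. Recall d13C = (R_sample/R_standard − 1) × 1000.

-77.7‰

d13C = (R_sample / R_standard − 1) × 1000
R_sample / R_standard = 0.01036700 / 0.01124000 = 0.922331
d13C = (0.922331 − 1) × 1000 = -77.67‰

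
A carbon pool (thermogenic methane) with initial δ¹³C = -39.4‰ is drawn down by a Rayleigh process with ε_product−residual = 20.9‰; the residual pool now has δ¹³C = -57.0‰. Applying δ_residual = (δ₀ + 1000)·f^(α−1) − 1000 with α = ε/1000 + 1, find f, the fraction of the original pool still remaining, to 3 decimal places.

0.413

α − 1 = ε/1000 = 0.0209
(δ_res + 1000)/(δ₀ + 1000) = (-57.0 + 1000)/(-39.4 + 1000) = 943.0/960.6 = 0.981678
f = 0.981678^(1/0.0209) = exp(ln(0.981678)/0.0209) = exp(-0.01849/0.0209)
f = exp(-0.8848) = 0.4128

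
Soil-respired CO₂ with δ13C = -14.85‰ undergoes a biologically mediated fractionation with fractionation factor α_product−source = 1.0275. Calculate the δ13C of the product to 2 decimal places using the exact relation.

δ_product = (δ_source + 1000)·α − 1000
δ_product = (-14.85 + 1000) × 1.0275 − 1000
δ_product = 1012.242 − 1000 = 12.242‰

12.24‰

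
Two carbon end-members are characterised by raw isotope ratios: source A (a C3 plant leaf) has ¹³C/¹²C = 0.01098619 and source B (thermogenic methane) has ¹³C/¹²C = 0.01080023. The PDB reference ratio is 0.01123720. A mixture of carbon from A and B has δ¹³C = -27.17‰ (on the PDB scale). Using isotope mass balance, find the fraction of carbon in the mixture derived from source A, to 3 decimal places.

δ_A = (0.01098619/0.01123720 − 1)×1000 = (0.977663 − 1)×1000 = -22.337‰
δ_B = (0.01080023/0.01123720 − 1)×1000 = (0.961114 − 1)×1000 = -38.886‰
f_A = (δ_mix − δ_B)/(δ_A − δ_B) = (-27.17 − (-38.886))/(-22.337 − (-38.886))
f_A = 11.716 / 16.549 = 0.7080

0.708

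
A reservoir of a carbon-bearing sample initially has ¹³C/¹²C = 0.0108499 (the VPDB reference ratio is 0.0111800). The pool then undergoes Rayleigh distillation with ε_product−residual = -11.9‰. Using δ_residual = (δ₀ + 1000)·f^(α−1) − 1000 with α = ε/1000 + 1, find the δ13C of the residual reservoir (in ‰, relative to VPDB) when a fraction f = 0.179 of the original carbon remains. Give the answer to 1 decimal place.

-9.5‰

δ₀ = (0.0108499/0.0111800 − 1)×1000 = (0.970474 − 1)×1000 = -29.526‰
α − 1 = ε/1000 = -0.0119
f^(α−1) = 0.179^(-0.0119) = 1.020683
δ_res = (-29.526 + 1000) × 1.020683 − 1000 = 990.547 − 1000 = -9.45‰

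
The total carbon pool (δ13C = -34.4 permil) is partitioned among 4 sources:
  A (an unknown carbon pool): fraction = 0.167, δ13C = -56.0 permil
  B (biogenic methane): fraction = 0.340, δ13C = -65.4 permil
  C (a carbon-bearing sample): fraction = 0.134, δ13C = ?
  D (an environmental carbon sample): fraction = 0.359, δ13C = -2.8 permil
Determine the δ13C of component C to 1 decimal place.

-13.5 permil

Isotope mass balance: δ_bulk = Σ fᵢ·δᵢ.
-34.4 = 0.167×(-56.0) + 0.340×(-65.4) + 0.134×δ_C + 0.359×(-2.8)
0.134·δ_C = -34.4 − (-32.593) = -1.807
δ_C = -1.807 / 0.134 = -13.48 permil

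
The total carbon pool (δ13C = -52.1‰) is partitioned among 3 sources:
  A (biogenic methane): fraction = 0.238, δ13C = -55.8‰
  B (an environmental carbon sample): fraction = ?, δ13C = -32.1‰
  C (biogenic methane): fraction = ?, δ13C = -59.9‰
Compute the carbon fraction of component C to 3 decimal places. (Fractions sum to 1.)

0.517

Let f_C and f_B be the unknown fractions; fractions sum to 1 so f_C + f_B = 0.762.
Mass balance: Σ fᵢ·δᵢ = δ_bulk ⇒ f_C·(-59.9) + f_B·(-32.1) = -52.1 − (-13.280) = -38.820
Substitute f_B = 0.762 − f_C:
f_C·(-59.9 − -32.1) = -38.820 − 0.762×(-32.1) = -14.359
f_C = -14.359 / -27.8 = 0.5165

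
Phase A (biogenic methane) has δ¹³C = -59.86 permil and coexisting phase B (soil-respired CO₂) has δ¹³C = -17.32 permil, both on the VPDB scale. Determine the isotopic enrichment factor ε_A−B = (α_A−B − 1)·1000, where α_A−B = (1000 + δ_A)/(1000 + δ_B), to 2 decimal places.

α_A−B = (1000 + -59.86) / (1000 + -17.32) = 940.14 / 982.68 = 0.956710
ε_A−B = (0.956710 − 1) × 1000 = -43.290 permil
(The approximation ε ≈ δ_A − δ_B would give -42.54 permil.)

-43.29 permil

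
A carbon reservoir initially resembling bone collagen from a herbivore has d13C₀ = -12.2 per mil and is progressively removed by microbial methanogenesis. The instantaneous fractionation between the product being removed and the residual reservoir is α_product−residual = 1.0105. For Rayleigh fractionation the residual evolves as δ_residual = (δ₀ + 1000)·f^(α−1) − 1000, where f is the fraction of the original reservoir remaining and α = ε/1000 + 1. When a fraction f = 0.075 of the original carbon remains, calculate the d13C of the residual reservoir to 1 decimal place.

Rayleigh residual: δ_res = (δ₀ + 1000)·f^(α−1) − 1000
α − 1 = 0.01050
f^(α−1) = 0.075^(0.01050) = 0.973169
δ_res = (-12.2 + 1000) × 0.973169 − 1000 = 961.296 − 1000 = -38.70 per mil

-38.7 per mil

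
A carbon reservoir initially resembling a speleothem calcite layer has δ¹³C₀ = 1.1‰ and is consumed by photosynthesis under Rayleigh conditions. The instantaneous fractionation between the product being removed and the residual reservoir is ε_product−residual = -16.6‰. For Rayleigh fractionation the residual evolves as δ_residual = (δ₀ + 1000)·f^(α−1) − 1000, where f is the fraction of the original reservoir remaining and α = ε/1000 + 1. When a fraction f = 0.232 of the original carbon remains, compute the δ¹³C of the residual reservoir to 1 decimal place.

Rayleigh residual: δ_res = (δ₀ + 1000)·f^(α−1) − 1000
α = ε/1000 + 1 = 0.98340, so α − 1 = -0.01660
f^(α−1) = 0.232^(-0.01660) = 1.024549
δ_res = (1.1 + 1000) × 1.024549 − 1000 = 1025.676 − 1000 = 25.68‰

25.7‰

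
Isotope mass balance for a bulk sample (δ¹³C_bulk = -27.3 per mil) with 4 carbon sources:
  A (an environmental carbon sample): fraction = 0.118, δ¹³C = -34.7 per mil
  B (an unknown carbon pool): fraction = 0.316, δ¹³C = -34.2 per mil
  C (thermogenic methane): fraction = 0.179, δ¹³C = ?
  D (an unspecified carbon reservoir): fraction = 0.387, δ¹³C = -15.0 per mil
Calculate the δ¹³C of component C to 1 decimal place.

Isotope mass balance: δ_bulk = Σ fᵢ·δᵢ.
-27.3 = 0.118×(-34.7) + 0.316×(-34.2) + 0.179×δ_C + 0.387×(-15.0)
0.179·δ_C = -27.3 − (-20.707) = -6.593
δ_C = -6.593 / 0.179 = -36.83 per mil

-36.8 per mil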